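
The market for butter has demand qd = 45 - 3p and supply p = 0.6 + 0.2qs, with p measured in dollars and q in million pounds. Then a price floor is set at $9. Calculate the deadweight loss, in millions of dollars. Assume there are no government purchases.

Rearranging supply gives qs = 5p - 3. Equilibrium: 45 - 3p = 5p - 3, so 48 = 8p and p* = 6, q* = 27.
Because the floor (9) lies above the market-clearing price, it is binding.
At p = 9: qd = 45 - 3·9 = 18 and qs = 5·9 - 3 = 42.
Quantity traded falls to 18. At q = 18 the demand price is (45 - 18)/3 = 9 and the supply price is (3 + 18)/5 = 4.2.
Deadweight loss = ½ · (9 - 4.2) · (27 - 18) = ½ · 4.8 · 9 = 21.6.

21.6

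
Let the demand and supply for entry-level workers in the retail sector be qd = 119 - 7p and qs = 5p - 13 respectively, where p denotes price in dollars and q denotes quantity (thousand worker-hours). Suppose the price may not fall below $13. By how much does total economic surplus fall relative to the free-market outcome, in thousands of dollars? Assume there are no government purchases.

Equilibrium: 119 - 7p = 5p - 13, so 132 = 12p and p* = 11, q* = 42.
Since 13 > 11, the floor is binding.
At p = 13: qd = 119 - 7·13 = 28 and qs = 5·13 - 13 = 52.
Quantity traded falls to 28. At q = 28 the demand price is (119 - 28)/7 = 13 and the supply price is (13 + 28)/5 = 8.2.
Deadweight loss = ½ · (13 - 8.2) · (42 - 28) = ½ · 4.8 · 14 = 33.6.

33.6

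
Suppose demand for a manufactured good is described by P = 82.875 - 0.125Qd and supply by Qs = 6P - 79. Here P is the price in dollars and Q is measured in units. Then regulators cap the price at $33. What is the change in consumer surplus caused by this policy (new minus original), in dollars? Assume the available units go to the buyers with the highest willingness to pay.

Rearranging demand gives Qd = 663 - 8P. Equilibrium: 663 - 8P = 6P - 79, so 742 = 14P and P* = 53, Q* = 239.
Because the ceiling (33) lies below the market-clearing price, it is binding.
At P = 33: Qd = 663 - 8·33 = 399 and Qs = 6·33 - 79 = 119.
Consumer surplus without the control is ½ · (82.875 - 53) · 239 = 3570.0625.
With the ceiling, 119 units are sold at 33 (assume they go to the highest-value buyers). The demand price at Q = 119 is 68, so CS = ½ · [(82.875 - 33) + (68 - 33)] · 119 = 5050.0625.
Change in consumer surplus = 5050.0625 - 3570.0625 = 1480.

1480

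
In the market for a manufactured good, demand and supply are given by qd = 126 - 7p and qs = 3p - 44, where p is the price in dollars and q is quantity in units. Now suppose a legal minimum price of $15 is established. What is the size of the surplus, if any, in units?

0

Setting quantity demanded equal to quantity supplied, 126 - 7p = 3p - 44, gives p* = 17 and q* = 7.
The floor of 15 is below the equilibrium price 17, so it is not binding; the market clears at p* = 17, q* = 7.
Since the control does not bind, there is no surplus.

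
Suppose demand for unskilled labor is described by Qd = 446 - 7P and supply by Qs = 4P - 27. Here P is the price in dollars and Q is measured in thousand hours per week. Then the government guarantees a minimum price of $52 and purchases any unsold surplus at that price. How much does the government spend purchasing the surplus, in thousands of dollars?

5148

In a free market, 446 - 7P = 4P - 27 gives the equilibrium P* = 43, Q* = 145.
Since 52 > 43, the floor is binding.
At P = 52: Qd = 446 - 7·52 = 82 and Qs = 4·52 - 27 = 181.
Surplus = Qs - Qd = 99.
Government expenditure = surplus × support price = 99 × 52 = 5148.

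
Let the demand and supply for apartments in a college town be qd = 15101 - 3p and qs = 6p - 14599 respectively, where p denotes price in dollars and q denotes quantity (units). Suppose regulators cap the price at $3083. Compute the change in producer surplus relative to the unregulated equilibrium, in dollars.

-987350

Without the control the market clears where 15101 - 3p = 6p - 14599, i.e. p* = 3300 and q* = 5201.
The ceiling of 3083 is below the equilibrium price 3300, so it binds.
At p = 3083: qd = 15101 - 3·3083 = 5852 and qs = 6·3083 - 14599 = 3899.
Producer surplus without the control is ½ · (3300 - 14599/6) · 5201 = 27050401/12.
With the ceiling, producers sell 3899 units at 3083, so PS = ½ · (3083 - 14599/6) · 3899 = 15202201/12.
Change in producer surplus = 15202201/12 - 27050401/12 = -987350.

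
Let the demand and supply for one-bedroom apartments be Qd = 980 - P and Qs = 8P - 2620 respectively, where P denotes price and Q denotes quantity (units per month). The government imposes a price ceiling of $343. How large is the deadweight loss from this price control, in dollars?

116964

Setting quantity demanded equal to quantity supplied, 980 - P = 8P - 2620, gives P* = 400 and Q* = 580.
Since 343 < 400, the ceiling is binding.
At P = 343: Qd = 980 - 343 = 637 and Qs = 8·343 - 2620 = 124.
Quantity traded falls to 124. At Q = 124 the demand price is 980 - 124 = 856 and the supply price is (2620 + 124)/8 = 343.
Deadweight loss = ½ · (856 - 343) · (580 - 124) = ½ · 513 · 456 = 116964.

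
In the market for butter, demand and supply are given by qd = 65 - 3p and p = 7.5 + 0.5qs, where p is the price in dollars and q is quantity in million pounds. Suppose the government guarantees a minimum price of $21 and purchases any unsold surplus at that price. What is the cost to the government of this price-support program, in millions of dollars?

Rearranging supply gives qs = 2p - 15. In a free market, 65 - 3p = 2p - 15 gives the equilibrium p* = 16, q* = 17.
Because the floor (21) lies above the market-clearing price, it is binding.
At p = 21: qd = 65 - 3·21 = 2 and qs = 2·21 - 15 = 27.
Surplus = qs - qd = 25.
Government expenditure = surplus × support price = 25 × 21 = 525.

525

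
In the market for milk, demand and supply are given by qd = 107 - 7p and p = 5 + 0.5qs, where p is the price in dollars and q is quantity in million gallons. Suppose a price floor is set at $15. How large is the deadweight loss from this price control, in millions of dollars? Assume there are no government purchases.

63

Rearranging supply gives qs = 2p - 10. Setting quantity demanded equal to quantity supplied, 107 - 7p = 2p - 10, gives p* = 13 and q* = 16.
Because the floor (15) lies above the market-clearing price, it is binding.
At p = 15: qd = 107 - 7·15 = 2 and qs = 2·15 - 10 = 20.
Quantity traded falls to 2. At q = 2 the demand price is (107 - 2)/7 = 15 and the supply price is (10 + 2)/2 = 6.
Deadweight loss = ½ · (15 - 6) · (16 - 2) = ½ · 9 · 14 = 63.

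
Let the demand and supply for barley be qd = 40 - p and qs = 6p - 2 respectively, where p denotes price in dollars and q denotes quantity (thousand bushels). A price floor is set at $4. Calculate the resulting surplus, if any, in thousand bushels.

0

In a free market, 40 - p = 6p - 2 gives the equilibrium p* = 6, q* = 34.
The floor of 4 is below the equilibrium price 6, so it is not binding; the market clears at p* = 6, q* = 34.
Since the control does not bind, there is no surplus.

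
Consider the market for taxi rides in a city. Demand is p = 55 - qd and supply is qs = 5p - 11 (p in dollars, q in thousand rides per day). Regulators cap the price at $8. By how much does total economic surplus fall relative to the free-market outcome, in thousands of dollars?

Rearranging demand gives qd = 55 - p. In a free market, 55 - p = 5p - 11 gives the equilibrium p* = 11, q* = 44.
Because the ceiling (8) lies below the market-clearing price, it is binding.
At p = 8: qd = 55 - 8 = 47 and qs = 5·8 - 11 = 29.
Quantity traded falls to 29. At q = 29 the demand price is 55 - 29 = 26 and the supply price is (11 + 29)/5 = 8.
Deadweight loss = ½ · (26 - 8) · (44 - 29) = ½ · 18 · 15 = 135.

135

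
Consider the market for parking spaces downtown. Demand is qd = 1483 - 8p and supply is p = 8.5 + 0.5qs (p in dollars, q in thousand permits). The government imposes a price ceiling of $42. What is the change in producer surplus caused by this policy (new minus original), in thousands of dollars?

Rearranging supply gives qs = 2p - 17. In a free market, 1483 - 8p = 2p - 17 gives the equilibrium p* = 150, q* = 283.
The ceiling of 42 is below the equilibrium price 150, so it binds.
At p = 42: qd = 1483 - 8·42 = 1147 and qs = 2·42 - 17 = 67.
Producer surplus without the control is ½ · (150 - 8.5) · 283 = 20022.25.
With the ceiling, producers sell 67 units at 42, so PS = ½ · (42 - 8.5) · 67 = 1122.25.
Change in producer surplus = 1122.25 - 20022.25 = -18900.

-18900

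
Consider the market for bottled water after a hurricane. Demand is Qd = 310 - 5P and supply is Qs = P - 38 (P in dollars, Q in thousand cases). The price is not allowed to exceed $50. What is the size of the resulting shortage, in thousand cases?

48

Equilibrium: 310 - 5P = P - 38, so 348 = 6P and P* = 58, Q* = 20.
The ceiling of 50 is below the equilibrium price 58, so it binds.
At P = 50: Qd = 310 - 5·50 = 60 and Qs = 50 - 38 = 12.
Shortage = Qd - Qs = 60 - 12 = 48.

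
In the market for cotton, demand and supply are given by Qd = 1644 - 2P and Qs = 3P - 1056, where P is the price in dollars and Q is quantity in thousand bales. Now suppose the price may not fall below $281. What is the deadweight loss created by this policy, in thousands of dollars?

0

Without the control the market clears where 1644 - 2P = 3P - 1056, i.e. P* = 540 and Q* = 564.
Since 281 is below P* = 540, the floor does not bind and the free-market outcome prevails.
Since the control does not bind, no trades are prevented and deadweight loss is zero.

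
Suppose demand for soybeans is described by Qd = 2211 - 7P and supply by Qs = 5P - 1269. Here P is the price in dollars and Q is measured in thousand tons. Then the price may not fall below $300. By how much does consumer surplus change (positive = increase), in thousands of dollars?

Equilibrium: 2211 - 7P = 5P - 1269, so 3480 = 12P and P* = 290, Q* = 181.
Because the floor (300) lies above the market-clearing price, it is binding.
At P = 300: Qd = 2211 - 7·300 = 111 and Qs = 5·300 - 1269 = 231.
Consumer surplus without the control is ½ · (2211/7 - 290) · 181 = 32761/14.
With the floor, consumers buy 111 units at 300, so CS = ½ · (2211/7 - 300) · 111 = 12321/14.
Change in consumer surplus = 12321/14 - 32761/14 = -1460.

-1460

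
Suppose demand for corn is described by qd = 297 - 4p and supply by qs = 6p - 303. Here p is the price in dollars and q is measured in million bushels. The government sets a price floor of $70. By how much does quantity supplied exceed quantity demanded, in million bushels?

Without the control the market clears where 297 - 4p = 6p - 303, i.e. p* = 60 and q* = 57.
Because the floor (70) lies above the market-clearing price, it is binding.
At p = 70: qd = 297 - 4·70 = 17 and qs = 6·70 - 303 = 117.
Surplus = qs - qd = 117 - 17 = 100.

100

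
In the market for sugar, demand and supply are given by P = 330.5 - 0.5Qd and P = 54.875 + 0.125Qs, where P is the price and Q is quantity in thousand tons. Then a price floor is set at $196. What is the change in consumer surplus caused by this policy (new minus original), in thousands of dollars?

Rearranging demand gives Qd = 661 - 2P; rearranging supply gives Qs = 8P - 439. Without the control the market clears where 661 - 2P = 8P - 439, i.e. P* = 110 and Q* = 441.
Since 196 > 110, the floor is binding.
At P = 196: Qd = 661 - 2·196 = 269 and Qs = 8·196 - 439 = 1129.
Consumer surplus without the control is ½ · (330.5 - 110) · 441 = 48620.25.
With the floor, consumers buy 269 units at 196, so CS = ½ · (330.5 - 196) · 269 = 18090.25.
Change in consumer surplus = 18090.25 - 48620.25 = -30530.

-30530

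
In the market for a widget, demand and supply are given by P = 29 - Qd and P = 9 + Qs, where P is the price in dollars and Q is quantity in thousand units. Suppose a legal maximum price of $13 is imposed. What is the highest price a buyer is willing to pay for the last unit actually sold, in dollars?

Rearranging demand gives Qd = 29 - P; rearranging supply gives Qs = P - 9. Equilibrium: 29 - P = P - 9, so 38 = 2P and P* = 19, Q* = 10.
Since 13 < 19, the ceiling is binding.
At P = 13: Qd = 29 - 13 = 16 and Qs = 13 - 9 = 4.
Only 4 units reach the market. On the demand curve, the marginal buyer's willingness to pay at Q = 4 is (29 - 4) = 25.

25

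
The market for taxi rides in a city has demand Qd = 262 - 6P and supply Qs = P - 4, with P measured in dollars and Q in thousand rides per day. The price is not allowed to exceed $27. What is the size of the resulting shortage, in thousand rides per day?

Without the control the market clears where 262 - 6P = P - 4, i.e. P* = 38 and Q* = 34.
The ceiling of 27 is below the equilibrium price 38, so it binds.
At P = 27: Qd = 262 - 6·27 = 100 and Qs = 27 - 4 = 23.
Shortage = Qd - Qs = 100 - 23 = 77.

77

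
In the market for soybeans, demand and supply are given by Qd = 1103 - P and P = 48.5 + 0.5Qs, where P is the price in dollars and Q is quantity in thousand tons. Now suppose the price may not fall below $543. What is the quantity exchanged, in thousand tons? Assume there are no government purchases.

560

Rearranging supply gives Qs = 2P - 97. Equilibrium: 1103 - P = 2P - 97, so 1200 = 3P and P* = 400, Q* = 703.
The floor of 543 is above the equilibrium price 400, so it binds.
At P = 543: Qd = 1103 - 543 = 560 and Qs = 2·543 - 97 = 989.
The quantity actually transacted is the short side, demand: 560.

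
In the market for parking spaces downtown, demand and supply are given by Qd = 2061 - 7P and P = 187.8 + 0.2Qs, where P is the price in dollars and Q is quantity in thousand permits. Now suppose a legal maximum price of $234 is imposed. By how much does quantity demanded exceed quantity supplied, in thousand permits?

Rearranging supply gives Qs = 5P - 939. Without the control the market clears where 2061 - 7P = 5P - 939, i.e. P* = 250 and Q* = 311.
The ceiling of 234 is below the equilibrium price 250, so it binds.
At P = 234: Qd = 2061 - 7·234 = 423 and Qs = 5·234 - 939 = 231.
Shortage = Qd - Qs = 423 - 231 = 192.

192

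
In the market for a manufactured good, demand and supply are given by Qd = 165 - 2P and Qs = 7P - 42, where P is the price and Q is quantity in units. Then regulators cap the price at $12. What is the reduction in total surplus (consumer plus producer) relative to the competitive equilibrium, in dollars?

1905.75

Equilibrium: 165 - 2P = 7P - 42, so 207 = 9P and P* = 23, Q* = 119.
Since 12 < 23, the ceiling is binding.
At P = 12: Qd = 165 - 2·12 = 141 and Qs = 7·12 - 42 = 42.
Quantity traded falls to 42. At Q = 42 the demand price is (165 - 42)/2 = 61.5 and the supply price is (42 + 42)/7 = 12.
Deadweight loss = ½ · (61.5 - 12) · (119 - 42) = ½ · 49.5 · 77 = 1905.75.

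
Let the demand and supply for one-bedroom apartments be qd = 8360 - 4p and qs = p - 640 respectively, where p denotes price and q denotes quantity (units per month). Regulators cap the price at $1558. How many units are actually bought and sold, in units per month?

Without the control the market clears where 8360 - 4p = p - 640, i.e. p* = 1800 and q* = 1160.
The ceiling of 1558 is below the equilibrium price 1800, so it binds.
At p = 1558: qd = 8360 - 4·1558 = 2128 and qs = 1558 - 640 = 918.
The quantity actually transacted is the short side, supply: 918.

918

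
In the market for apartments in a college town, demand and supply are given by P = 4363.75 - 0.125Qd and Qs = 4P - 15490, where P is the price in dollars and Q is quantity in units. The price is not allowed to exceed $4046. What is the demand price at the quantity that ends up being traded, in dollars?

4277

Rearranging demand gives Qd = 34910 - 8P. In a free market, 34910 - 8P = 4P - 15490 gives the equilibrium P* = 4200, Q* = 1310.
The ceiling of 4046 is below the equilibrium price 4200, so it binds.
At P = 4046: Qd = 34910 - 8·4046 = 2542 and Qs = 4·4046 - 15490 = 694.
Only 694 units reach the market. On the demand curve, the marginal buyer's willingness to pay at Q = 694 is (34910 - 694)/8 = 4277.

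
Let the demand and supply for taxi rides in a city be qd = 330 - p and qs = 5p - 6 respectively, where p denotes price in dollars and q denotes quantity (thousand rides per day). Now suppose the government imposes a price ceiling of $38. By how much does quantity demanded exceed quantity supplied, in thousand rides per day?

108

Equilibrium: 330 - p = 5p - 6, so 336 = 6p and p* = 56, q* = 274.
The ceiling of 38 is below the equilibrium price 56, so it binds.
At p = 38: qd = 330 - 38 = 292 and qs = 5·38 - 6 = 184.
Shortage = qd - qs = 292 - 184 = 108.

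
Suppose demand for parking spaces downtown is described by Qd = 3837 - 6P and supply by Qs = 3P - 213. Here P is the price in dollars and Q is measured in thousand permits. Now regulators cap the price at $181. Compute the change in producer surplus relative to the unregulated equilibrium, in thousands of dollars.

-197311.5

Setting quantity demanded equal to quantity supplied, 3837 - 6P = 3P - 213, gives P* = 450 and Q* = 1137.
Because the ceiling (181) lies below the market-clearing price, it is binding.
At P = 181: Qd = 3837 - 6·181 = 2751 and Qs = 3·181 - 213 = 330.
Producer surplus without the control is ½ · (450 - 71) · 1137 = 215461.5.
With the ceiling, producers sell 330 units at 181, so PS = ½ · (181 - 71) · 330 = 18150.
Change in producer surplus = 18150 - 215461.5 = -197311.5.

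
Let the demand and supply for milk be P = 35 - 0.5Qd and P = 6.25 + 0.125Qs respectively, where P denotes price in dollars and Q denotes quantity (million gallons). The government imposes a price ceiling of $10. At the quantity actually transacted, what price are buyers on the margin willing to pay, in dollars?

Rearranging demand gives Qd = 70 - 2P; rearranging supply gives Qs = 8P - 50. Equilibrium: 70 - 2P = 8P - 50, so 120 = 10P and P* = 12, Q* = 46.
The ceiling of 10 is below the equilibrium price 12, so it binds.
At P = 10: Qd = 70 - 2·10 = 50 and Qs = 8·10 - 50 = 30.
Only 30 units reach the market. On the demand curve, the marginal buyer's willingness to pay at Q = 30 is (70 - 30)/2 = 20.

20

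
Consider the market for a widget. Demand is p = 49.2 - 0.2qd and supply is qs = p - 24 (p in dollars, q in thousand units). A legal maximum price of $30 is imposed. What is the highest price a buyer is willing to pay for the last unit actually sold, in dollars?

Rearranging demand gives qd = 246 - 5p. Without the control the market clears where 246 - 5p = p - 24, i.e. p* = 45 and q* = 21.
The ceiling of 30 is below the equilibrium price 45, so it binds.
At p = 30: qd = 246 - 5·30 = 96 and qs = 30 - 24 = 6.
Only 6 units reach the market. On the demand curve, the marginal buyer's willingness to pay at q = 6 is (246 - 6)/5 = 48.

48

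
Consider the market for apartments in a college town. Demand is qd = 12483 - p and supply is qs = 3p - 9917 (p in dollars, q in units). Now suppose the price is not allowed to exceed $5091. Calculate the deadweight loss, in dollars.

1554486

Without the control the market clears where 12483 - p = 3p - 9917, i.e. p* = 5600 and q* = 6883.
Since 5091 < 5600, the ceiling is binding.
At p = 5091: qd = 12483 - 5091 = 7392 and qs = 3·5091 - 9917 = 5356.
Quantity traded falls to 5356. At q = 5356 the demand price is 12483 - 5356 = 7127 and the supply price is (9917 + 5356)/3 = 5091.
Deadweight loss = ½ · (7127 - 5091) · (6883 - 5356) = ½ · 2036 · 1527 = 1554486.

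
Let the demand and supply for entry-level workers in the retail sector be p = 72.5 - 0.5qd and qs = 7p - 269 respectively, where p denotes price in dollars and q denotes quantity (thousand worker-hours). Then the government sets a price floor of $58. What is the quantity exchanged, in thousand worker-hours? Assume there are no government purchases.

29

Rearranging demand gives qd = 145 - 2p. Without the control the market clears where 145 - 2p = 7p - 269, i.e. p* = 46 and q* = 53.
Since 58 > 46, the floor is binding.
At p = 58: qd = 145 - 2·58 = 29 and qs = 7·58 - 269 = 137.
The quantity actually transacted is the short side, demand: 29.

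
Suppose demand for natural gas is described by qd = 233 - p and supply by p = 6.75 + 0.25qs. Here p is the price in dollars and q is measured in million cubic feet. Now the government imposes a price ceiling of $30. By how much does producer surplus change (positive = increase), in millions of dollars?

-3014

Rearranging supply gives qs = 4p - 27. Equilibrium: 233 - p = 4p - 27, so 260 = 5p and p* = 52, q* = 181.
The ceiling of 30 is below the equilibrium price 52, so it binds.
At p = 30: qd = 233 - 30 = 203 and qs = 4·30 - 27 = 93.
Producer surplus without the control is ½ · (52 - 6.75) · 181 = 4095.125.
With the ceiling, producers sell 93 units at 30, so PS = ½ · (30 - 6.75) · 93 = 1081.125.
Change in producer surplus = 1081.125 - 4095.125 = -3014.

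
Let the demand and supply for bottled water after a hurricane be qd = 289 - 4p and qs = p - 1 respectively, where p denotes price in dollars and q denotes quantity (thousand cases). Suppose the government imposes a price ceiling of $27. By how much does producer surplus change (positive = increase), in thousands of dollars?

Equilibrium: 289 - 4p = p - 1, so 290 = 5p and p* = 58, q* = 57.
The ceiling of 27 is below the equilibrium price 58, so it binds.
At p = 27: qd = 289 - 4·27 = 181 and qs = 27 - 1 = 26.
Producer surplus without the control is ½ · (58 - 1) · 57 = 1624.5.
With the ceiling, producers sell 26 units at 27, so PS = ½ · (27 - 1) · 26 = 338.
Change in producer surplus = 338 - 1624.5 = -1286.5.

-1286.5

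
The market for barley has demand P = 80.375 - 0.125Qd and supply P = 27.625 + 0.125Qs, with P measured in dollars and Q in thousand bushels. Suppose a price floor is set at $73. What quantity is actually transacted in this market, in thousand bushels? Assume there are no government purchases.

59

Rearranging demand gives Qd = 643 - 8P; rearranging supply gives Qs = 8P - 221. Without the control the market clears where 643 - 8P = 8P - 221, i.e. P* = 54 and Q* = 211.
Since 73 > 54, the floor is binding.
At P = 73: Qd = 643 - 8·73 = 59 and Qs = 8·73 - 221 = 363.
The quantity actually transacted is the short side, demand: 59.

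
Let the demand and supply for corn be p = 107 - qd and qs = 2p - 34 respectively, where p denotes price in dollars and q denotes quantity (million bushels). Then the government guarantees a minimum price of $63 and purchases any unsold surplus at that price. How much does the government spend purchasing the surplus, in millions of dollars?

3024

Rearranging demand gives qd = 107 - p. Setting quantity demanded equal to quantity supplied, 107 - p = 2p - 34, gives p* = 47 and q* = 60.
The floor of 63 is above the equilibrium price 47, so it binds.
At p = 63: qd = 107 - 63 = 44 and qs = 2·63 - 34 = 92.
Surplus = qs - qd = 48.
Government expenditure = surplus × support price = 48 × 63 = 3024.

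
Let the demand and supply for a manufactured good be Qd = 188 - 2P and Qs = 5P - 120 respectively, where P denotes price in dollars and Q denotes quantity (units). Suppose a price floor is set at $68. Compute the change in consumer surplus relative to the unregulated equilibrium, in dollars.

-1824

Without the control the market clears where 188 - 2P = 5P - 120, i.e. P* = 44 and Q* = 100.
The floor of 68 is above the equilibrium price 44, so it binds.
At P = 68: Qd = 188 - 2·68 = 52 and Qs = 5·68 - 120 = 220.
Consumer surplus without the control is ½ · (94 - 44) · 100 = 2500.
With the floor, consumers buy 52 units at 68, so CS = ½ · (94 - 68) · 52 = 676.
Change in consumer surplus = 676 - 2500 = -1824.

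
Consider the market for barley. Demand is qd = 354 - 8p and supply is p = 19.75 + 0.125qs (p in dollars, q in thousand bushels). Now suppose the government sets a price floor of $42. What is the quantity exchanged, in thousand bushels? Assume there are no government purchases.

18

Rearranging supply gives qs = 8p - 158. Setting quantity demanded equal to quantity supplied, 354 - 8p = 8p - 158, gives p* = 32 and q* = 98.
Because the floor (42) lies above the market-clearing price, it is binding.
At p = 42: qd = 354 - 8·42 = 18 and qs = 8·42 - 158 = 178.
The quantity actually transacted is the short side, demand: 18.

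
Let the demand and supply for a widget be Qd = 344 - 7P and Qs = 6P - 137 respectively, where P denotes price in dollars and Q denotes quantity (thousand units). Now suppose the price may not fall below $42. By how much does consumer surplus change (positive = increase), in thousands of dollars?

In a free market, 344 - 7P = 6P - 137 gives the equilibrium P* = 37, Q* = 85.
Because the floor (42) lies above the market-clearing price, it is binding.
At P = 42: Qd = 344 - 7·42 = 50 and Qs = 6·42 - 137 = 115.
Consumer surplus without the control is ½ · (344/7 - 37) · 85 = 7225/14.
With the floor, consumers buy 50 units at 42, so CS = ½ · (344/7 - 42) · 50 = 1250/7.
Change in consumer surplus = 1250/7 - 7225/14 = -337.5.

-337.5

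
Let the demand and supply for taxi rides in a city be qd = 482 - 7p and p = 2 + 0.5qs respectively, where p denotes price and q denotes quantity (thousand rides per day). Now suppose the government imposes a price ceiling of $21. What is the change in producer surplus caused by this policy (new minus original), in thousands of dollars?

Rearranging supply gives qs = 2p - 4. Equilibrium: 482 - 7p = 2p - 4, so 486 = 9p and p* = 54, q* = 104.
Since 21 < 54, the ceiling is binding.
At p = 21: qd = 482 - 7·21 = 335 and qs = 2·21 - 4 = 38.
Producer surplus without the control is ½ · (54 - 2) · 104 = 2704.
With the ceiling, producers sell 38 units at 21, so PS = ½ · (21 - 2) · 38 = 361.
Change in producer surplus = 361 - 2704 = -2343.

-2343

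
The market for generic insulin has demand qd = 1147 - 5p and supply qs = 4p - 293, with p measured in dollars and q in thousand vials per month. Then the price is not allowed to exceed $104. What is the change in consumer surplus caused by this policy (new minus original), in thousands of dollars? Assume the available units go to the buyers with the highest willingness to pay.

In a free market, 1147 - 5p = 4p - 293 gives the equilibrium p* = 160, q* = 347.
The ceiling of 104 is below the equilibrium price 160, so it binds.
At p = 104: qd = 1147 - 5·104 = 627 and qs = 4·104 - 293 = 123.
Consumer surplus without the control is ½ · (229.4 - 160) · 347 = 12040.9.
With the ceiling, 123 units are sold at 104 (assume they go to the highest-value buyers). The demand price at q = 123 is 204.8, so CS = ½ · [(229.4 - 104) + (204.8 - 104)] · 123 = 13911.3.
Change in consumer surplus = 13911.3 - 12040.9 = 1870.4.

1870.4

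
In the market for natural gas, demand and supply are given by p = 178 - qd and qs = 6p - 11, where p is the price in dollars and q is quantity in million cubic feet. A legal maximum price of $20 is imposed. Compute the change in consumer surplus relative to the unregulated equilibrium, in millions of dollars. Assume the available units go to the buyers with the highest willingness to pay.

Rearranging demand gives qd = 178 - p. Equilibrium: 178 - p = 6p - 11, so 189 = 7p and p* = 27, q* = 151.
Since 20 < 27, the ceiling is binding.
At p = 20: qd = 178 - 20 = 158 and qs = 6·20 - 11 = 109.
Consumer surplus without the control is ½ · (178 - 27) · 151 = 11400.5.
With the ceiling, 109 units are sold at 20 (assume they go to the highest-value buyers). The demand price at q = 109 is 69, so CS = ½ · [(178 - 20) + (69 - 20)] · 109 = 11281.5.
Change in consumer surplus = 11281.5 - 11400.5 = -119.

-119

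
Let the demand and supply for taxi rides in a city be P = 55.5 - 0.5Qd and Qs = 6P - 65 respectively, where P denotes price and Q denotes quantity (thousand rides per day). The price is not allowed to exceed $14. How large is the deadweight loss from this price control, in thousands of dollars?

768

Rearranging demand gives Qd = 111 - 2P. Without the control the market clears where 111 - 2P = 6P - 65, i.e. P* = 22 and Q* = 67.
The ceiling of 14 is below the equilibrium price 22, so it binds.
At P = 14: Qd = 111 - 2·14 = 83 and Qs = 6·14 - 65 = 19.
Quantity traded falls to 19. At Q = 19 the demand price is (111 - 19)/2 = 46 and the supply price is (65 + 19)/6 = 14.
Deadweight loss = ½ · (46 - 14) · (67 - 19) = ½ · 32 · 48 = 768.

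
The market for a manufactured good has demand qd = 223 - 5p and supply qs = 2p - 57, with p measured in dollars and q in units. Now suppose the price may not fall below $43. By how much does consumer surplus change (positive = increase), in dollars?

-46.5

Setting quantity demanded equal to quantity supplied, 223 - 5p = 2p - 57, gives p* = 40 and q* = 23.
The floor of 43 is above the equilibrium price 40, so it binds.
At p = 43: qd = 223 - 5·43 = 8 and qs = 2·43 - 57 = 29.
Consumer surplus without the control is ½ · (44.6 - 40) · 23 = 52.9.
With the floor, consumers buy 8 units at 43, so CS = ½ · (44.6 - 43) · 8 = 6.4.
Change in consumer surplus = 6.4 - 52.9 = -46.5.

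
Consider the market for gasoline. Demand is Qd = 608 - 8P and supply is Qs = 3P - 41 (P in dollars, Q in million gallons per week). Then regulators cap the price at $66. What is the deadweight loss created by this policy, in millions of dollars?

In a free market, 608 - 8P = 3P - 41 gives the equilibrium P* = 59, Q* = 136.
The ceiling of 66 is above the equilibrium price 59, so it is not binding; the market clears at P* = 59, Q* = 136.
Since the control does not bind, no trades are prevented and deadweight loss is zero.

0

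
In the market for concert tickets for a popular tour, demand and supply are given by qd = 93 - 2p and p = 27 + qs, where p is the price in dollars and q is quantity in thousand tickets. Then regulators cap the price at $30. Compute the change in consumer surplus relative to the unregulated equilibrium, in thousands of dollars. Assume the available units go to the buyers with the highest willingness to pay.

Rearranging supply gives qs = p - 27. Without the control the market clears where 93 - 2p = p - 27, i.e. p* = 40 and q* = 13.
Since 30 < 40, the ceiling is binding.
At p = 30: qd = 93 - 2·30 = 33 and qs = 30 - 27 = 3.
Consumer surplus without the control is ½ · (46.5 - 40) · 13 = 42.25.
With the ceiling, 3 units are sold at 30 (assume they go to the highest-value buyers). The demand price at q = 3 is 45, so CS = ½ · [(46.5 - 30) + (45 - 30)] · 3 = 47.25.
Change in consumer surplus = 47.25 - 42.25 = 5.

5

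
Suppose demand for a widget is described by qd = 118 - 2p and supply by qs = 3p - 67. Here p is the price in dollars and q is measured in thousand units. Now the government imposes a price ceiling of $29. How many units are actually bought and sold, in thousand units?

20

Setting quantity demanded equal to quantity supplied, 118 - 2p = 3p - 67, gives p* = 37 and q* = 44.
Because the ceiling (29) lies below the market-clearing price, it is binding.
At p = 29: qd = 118 - 2·29 = 60 and qs = 3·29 - 67 = 20.
The quantity actually transacted is the short side, supply: 20.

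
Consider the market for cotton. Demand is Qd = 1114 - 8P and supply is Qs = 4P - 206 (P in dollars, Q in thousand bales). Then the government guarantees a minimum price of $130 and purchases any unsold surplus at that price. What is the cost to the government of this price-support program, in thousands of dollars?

31200

Equilibrium: 1114 - 8P = 4P - 206, so 1320 = 12P and P* = 110, Q* = 234.
The floor of 130 is above the equilibrium price 110, so it binds.
At P = 130: Qd = 1114 - 8·130 = 74 and Qs = 4·130 - 206 = 314.
Surplus = Qs - Qd = 240.
Government expenditure = surplus × support price = 240 × 130 = 31200.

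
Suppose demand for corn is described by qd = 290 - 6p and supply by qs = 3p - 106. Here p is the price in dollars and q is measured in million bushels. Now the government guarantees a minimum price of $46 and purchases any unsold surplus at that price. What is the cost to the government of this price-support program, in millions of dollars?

828

In a free market, 290 - 6p = 3p - 106 gives the equilibrium p* = 44, q* = 26.
Since 46 > 44, the floor is binding.
At p = 46: qd = 290 - 6·46 = 14 and qs = 3·46 - 106 = 32.
Surplus = qs - qd = 18.
Government expenditure = surplus × support price = 18 × 46 = 828.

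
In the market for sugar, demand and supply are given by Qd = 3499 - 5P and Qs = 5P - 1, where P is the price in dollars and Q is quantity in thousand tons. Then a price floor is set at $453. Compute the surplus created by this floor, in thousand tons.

1030

In a free market, 3499 - 5P = 5P - 1 gives the equilibrium P* = 350, Q* = 1749.
The floor of 453 is above the equilibrium price 350, so it binds.
At P = 453: Qd = 3499 - 5·453 = 1234 and Qs = 5·453 - 1 = 2264.
Surplus = Qs - Qd = 2264 - 1234 = 1030.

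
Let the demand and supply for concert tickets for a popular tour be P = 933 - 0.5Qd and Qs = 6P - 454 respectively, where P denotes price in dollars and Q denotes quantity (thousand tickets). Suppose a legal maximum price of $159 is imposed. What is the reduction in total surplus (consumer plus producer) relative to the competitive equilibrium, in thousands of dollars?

205932

Rearranging demand gives Qd = 1866 - 2P. Without the control the market clears where 1866 - 2P = 6P - 454, i.e. P* = 290 and Q* = 1286.
The ceiling of 159 is below the equilibrium price 290, so it binds.
At P = 159: Qd = 1866 - 2·159 = 1548 and Qs = 6·159 - 454 = 500.
Quantity traded falls to 500. At Q = 500 the demand price is (1866 - 500)/2 = 683 and the supply price is (454 + 500)/6 = 159.
Deadweight loss = ½ · (683 - 159) · (1286 - 500) = ½ · 524 · 786 = 205932.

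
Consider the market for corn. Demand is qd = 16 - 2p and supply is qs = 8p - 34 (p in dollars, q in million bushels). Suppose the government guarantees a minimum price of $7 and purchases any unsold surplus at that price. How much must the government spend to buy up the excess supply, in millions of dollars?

140

Without the control the market clears where 16 - 2p = 8p - 34, i.e. p* = 5 and q* = 6.
The floor of 7 is above the equilibrium price 5, so it binds.
At p = 7: qd = 16 - 2·7 = 2 and qs = 8·7 - 34 = 22.
Surplus = qs - qd = 20.
Government expenditure = surplus × support price = 20 × 7 = 140.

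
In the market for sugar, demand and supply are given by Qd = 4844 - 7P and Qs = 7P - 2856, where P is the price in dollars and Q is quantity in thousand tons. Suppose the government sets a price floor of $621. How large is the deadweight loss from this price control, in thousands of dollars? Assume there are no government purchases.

35287

In a free market, 4844 - 7P = 7P - 2856 gives the equilibrium P* = 550, Q* = 994.
The floor of 621 is above the equilibrium price 550, so it binds.
At P = 621: Qd = 4844 - 7·621 = 497 and Qs = 7·621 - 2856 = 1491.
Quantity traded falls to 497. At Q = 497 the demand price is (4844 - 497)/7 = 621 and the supply price is (2856 + 497)/7 = 479.
Deadweight loss = ½ · (621 - 479) · (994 - 497) = ½ · 142 · 497 = 35287.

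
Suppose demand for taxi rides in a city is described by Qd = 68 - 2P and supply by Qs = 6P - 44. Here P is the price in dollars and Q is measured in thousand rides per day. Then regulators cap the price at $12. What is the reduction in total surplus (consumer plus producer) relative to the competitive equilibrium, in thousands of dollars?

48

Setting quantity demanded equal to quantity supplied, 68 - 2P = 6P - 44, gives P* = 14 and Q* = 40.
Because the ceiling (12) lies below the market-clearing price, it is binding.
At P = 12: Qd = 68 - 2·12 = 44 and Qs = 6·12 - 44 = 28.
Quantity traded falls to 28. At Q = 28 the demand price is (68 - 28)/2 = 20 and the supply price is (44 + 28)/6 = 12.
Deadweight loss = ½ · (20 - 12) · (40 - 28) = ½ · 8 · 12 = 48.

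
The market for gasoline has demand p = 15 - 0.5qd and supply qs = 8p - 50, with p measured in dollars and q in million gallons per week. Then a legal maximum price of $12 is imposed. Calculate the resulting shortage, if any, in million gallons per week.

0

Rearranging demand gives qd = 30 - 2p. In a free market, 30 - 2p = 8p - 50 gives the equilibrium p* = 8, q* = 14.
Since 12 is above p* = 8, the ceiling does not bind and the free-market outcome prevails.
Since the control does not bind, there is no shortage.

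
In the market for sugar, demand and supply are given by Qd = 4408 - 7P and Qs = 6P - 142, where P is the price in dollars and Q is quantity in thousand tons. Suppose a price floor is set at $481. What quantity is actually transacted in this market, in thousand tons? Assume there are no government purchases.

1041

Without the control the market clears where 4408 - 7P = 6P - 142, i.e. P* = 350 and Q* = 1958.
Since 481 > 350, the floor is binding.
At P = 481: Qd = 4408 - 7·481 = 1041 and Qs = 6·481 - 142 = 2744.
The quantity actually transacted is the short side, demand: 1041.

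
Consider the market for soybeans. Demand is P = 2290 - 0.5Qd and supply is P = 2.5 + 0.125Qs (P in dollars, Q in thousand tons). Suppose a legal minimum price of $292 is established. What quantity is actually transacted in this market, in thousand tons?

Rearranging demand gives Qd = 4580 - 2P; rearranging supply gives Qs = 8P - 20. In a free market, 4580 - 2P = 8P - 20 gives the equilibrium P* = 460, Q* = 3660.
The floor of 292 is below the equilibrium price 460, so it is not binding; the market clears at P* = 460, Q* = 3660.

3660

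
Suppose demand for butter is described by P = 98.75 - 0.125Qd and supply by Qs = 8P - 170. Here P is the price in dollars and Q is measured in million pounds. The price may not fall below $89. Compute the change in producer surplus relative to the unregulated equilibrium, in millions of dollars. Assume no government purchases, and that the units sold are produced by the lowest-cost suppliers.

-1102

Rearranging demand gives Qd = 790 - 8P. Setting quantity demanded equal to quantity supplied, 790 - 8P = 8P - 170, gives P* = 60 and Q* = 310.
Because the floor (89) lies above the market-clearing price, it is binding.
At P = 89: Qd = 790 - 8·89 = 78 and Qs = 8·89 - 170 = 542.
Producer surplus without the control is ½ · (60 - 21.25) · 310 = 6006.25.
With the floor, 78 units are sold at 89. The supply price at Q = 78 is 31, so PS = ½ · [(89 - 21.25) + (89 - 31)] · 78 = 4904.25.
Change in producer surplus = 4904.25 - 6006.25 = -1102.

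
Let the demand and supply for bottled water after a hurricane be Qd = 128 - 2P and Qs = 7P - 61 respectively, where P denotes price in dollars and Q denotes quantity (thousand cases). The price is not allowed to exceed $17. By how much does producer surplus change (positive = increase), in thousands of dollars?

-288

Setting quantity demanded equal to quantity supplied, 128 - 2P = 7P - 61, gives P* = 21 and Q* = 86.
The ceiling of 17 is below the equilibrium price 21, so it binds.
At P = 17: Qd = 128 - 2·17 = 94 and Qs = 7·17 - 61 = 58.
Producer surplus without the control is ½ · (21 - 61/7) · 86 = 3698/7.
With the ceiling, producers sell 58 units at 17, so PS = ½ · (17 - 61/7) · 58 = 1682/7.
Change in producer surplus = 1682/7 - 3698/7 = -288.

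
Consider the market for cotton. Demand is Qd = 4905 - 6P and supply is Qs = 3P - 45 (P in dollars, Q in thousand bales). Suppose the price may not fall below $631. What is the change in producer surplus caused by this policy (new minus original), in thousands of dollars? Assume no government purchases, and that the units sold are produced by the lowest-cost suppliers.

In a free market, 4905 - 6P = 3P - 45 gives the equilibrium P* = 550, Q* = 1605.
The floor of 631 is above the equilibrium price 550, so it binds.
At P = 631: Qd = 4905 - 6·631 = 1119 and Qs = 3·631 - 45 = 1848.
Producer surplus without the control is ½ · (550 - 15) · 1605 = 429337.5.
With the floor, 1119 units are sold at 631. The supply price at Q = 1119 is 388, so PS = ½ · [(631 - 15) + (631 - 388)] · 1119 = 480610.5.
Change in producer surplus = 480610.5 - 429337.5 = 51273.

51273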